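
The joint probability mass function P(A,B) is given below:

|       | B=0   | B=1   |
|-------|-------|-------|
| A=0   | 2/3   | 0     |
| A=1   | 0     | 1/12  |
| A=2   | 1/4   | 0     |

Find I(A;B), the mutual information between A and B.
Marginal P(A) (row sums):
  P(A=0) = 2/3 + 0 = 2/3
  P(A=1) = 0 + 1/12 = 1/12
  P(A=2) = 1/4 + 0 = 1/4
Marginal P(B) (column sums):
  P(B=0) = 2/3 + 0 + 1/4 = 11/12
  P(B=1) = 0 + 1/12 + 0 = 1/12

H(A) = -[(2/3)·log₂(2/3) + (1/12)·log₂(1/12) + (1/4)·log₂(1/4)]
  = 0.3900 + 0.2987 + 0.5000
  = 1.1887 bits
H(B) = -[(11/12)·log₂(11/12) + (1/12)·log₂(1/12)]
  = 0.1151 + 0.2987
  = 0.4138 bits
H(A,B) = -[(2/3)·log₂(2/3) + (1/12)·log₂(1/12) + (1/4)·log₂(1/4)]
  = 0.3900 + 0.2987 + 0.5000
  = 1.1887 bits

I(A;B) = H(A) + H(B) - H(A,B)
  = 1.1887 + 0.4138 - 1.1887
  = 0.4138 bits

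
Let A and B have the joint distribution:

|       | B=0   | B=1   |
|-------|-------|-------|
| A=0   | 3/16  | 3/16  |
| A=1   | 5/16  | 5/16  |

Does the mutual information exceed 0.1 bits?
Marginal P(A) (row sums):
  P(A=0) = 3/16 + 3/16 = 3/8
  P(A=1) = 5/16 + 5/16 = 5/8
Marginal P(B) (column sums):
  P(B=0) = 3/16 + 5/16 = 1/2
  P(B=1) = 3/16 + 5/16 = 1/2

H(A) = -[(3/8)·log₂(3/8) + (5/8)·log₂(5/8)]
  = 0.5306 + 0.4238
  = 0.9544 bits
H(B) = -[(1/2)·log₂(1/2) + (1/2)·log₂(1/2)]
  = 0.5000 + 0.5000
  = 1.0000 bits
H(A,B) = -[(3/16)·log₂(3/16) + (3/16)·log₂(3/16) + (5/16)·log₂(5/16) + (5/16)·log₂(5/16)]
  = 0.4528 + 0.4528 + 0.5244 + 0.5244
  = 1.9544 bits

I(A;B) = H(A) + H(B) - H(A,B)
  = 0.9544 + 1.0000 - 1.9544
  = 0.0000 bits

No. I(A;B) = 0.0000 bits, which is ≤ 0.1 bits.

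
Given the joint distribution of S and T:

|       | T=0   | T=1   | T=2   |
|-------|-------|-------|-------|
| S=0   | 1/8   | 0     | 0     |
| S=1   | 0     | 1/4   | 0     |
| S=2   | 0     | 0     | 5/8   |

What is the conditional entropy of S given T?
Marginal P(T) (column sums):
  P(T=0) = 1/8 + 0 + 0 = 1/8
  P(T=1) = 0 + 1/4 + 0 = 1/4
  P(T=2) = 0 + 0 + 5/8 = 5/8

H(S|T) = -Σ P(S,T)·log₂ P(S|T), where P(S|T) = P(S,T) / P(T)
  (cells with P(S,T) = 0 contribute 0)
  (S=0,T=0): P(S|T) = (1/8)/(1/8) = 1;  -(1/8)·log₂(1) = 0.0000
  (S=1,T=1): P(S|T) = (1/4)/(1/4) = 1;  -(1/4)·log₂(1) = 0.0000
  (S=2,T=2): P(S|T) = (5/8)/(5/8) = 1;  -(5/8)·log₂(1) = 0.0000
H(S|T) = 0.0000 + 0.0000 + 0.0000
  = 0.0000 bits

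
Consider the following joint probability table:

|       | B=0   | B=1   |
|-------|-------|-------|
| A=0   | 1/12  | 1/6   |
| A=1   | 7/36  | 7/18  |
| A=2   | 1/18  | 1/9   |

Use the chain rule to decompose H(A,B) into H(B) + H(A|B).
By the chain rule: H(A,B) = H(B) + H(A|B)

Marginal P(B) (column sums):
  P(B=0) = 1/12 + 7/36 + 1/18 = 1/3
  P(B=1) = 1/6 + 7/18 + 1/9 = 2/3
H(B) = -[(1/3)·log₂(1/3) + (2/3)·log₂(2/3)]
  = 0.5283 + 0.3900
  = 0.9183 bits
H(A|B) = -Σ P(A,B)·log₂ P(A|B), where P(A|B) = P(A,B) / P(B)
  (A=0,B=0): P(A|B) = (1/12)/(1/3) = 1/4;  -(1/12)·log₂(1/4) = 0.1667
  (A=0,B=1): P(A|B) = (1/6)/(2/3) = 1/4;  -(1/6)·log₂(1/4) = 0.3333
  (A=1,B=0): P(A|B) = (7/36)/(1/3) = 7/12;  -(7/36)·log₂(7/12) = 0.1512
  (A=1,B=1): P(A|B) = (7/18)/(2/3) = 7/12;  -(7/18)·log₂(7/12) = 0.3024
  (A=2,B=0): P(A|B) = (1/18)/(1/3) = 1/6;  -(1/18)·log₂(1/6) = 0.1436
  (A=2,B=1): P(A|B) = (1/9)/(2/3) = 1/6;  -(1/9)·log₂(1/6) = 0.2872
H(A|B) = 0.1667 + 0.3333 + 0.1512 + 0.3024 + 0.1436 + 0.2872
  = 1.3844 bits

H(A,B) = H(B) + H(A|B) = 0.9183 + 1.3844 = 2.3027 bits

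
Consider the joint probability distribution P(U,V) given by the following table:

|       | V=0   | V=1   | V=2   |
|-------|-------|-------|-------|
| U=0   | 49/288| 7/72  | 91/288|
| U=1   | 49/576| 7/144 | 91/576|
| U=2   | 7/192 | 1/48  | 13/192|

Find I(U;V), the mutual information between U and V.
Marginal P(U) (row sums):
  P(U=0) = 49/288 + 7/72 + 91/288 = 7/12
  P(U=1) = 49/576 + 7/144 + 91/576 = 7/24
  P(U=2) = 7/192 + 1/48 + 13/192 = 1/8
Marginal P(V) (column sums):
  P(V=0) = 49/288 + 49/576 + 7/192 = 7/24
  P(V=1) = 7/72 + 7/144 + 1/48 = 1/6
  P(V=2) = 91/288 + 91/576 + 13/192 = 13/24

H(U) = -[(7/12)·log₂(7/12) + (7/24)·log₂(7/24) + (1/8)·log₂(1/8)]
  = 0.4536 + 0.5185 + 0.3750
  = 1.3471 bits
H(V) = -[(7/24)·log₂(7/24) + (1/6)·log₂(1/6) + (13/24)·log₂(13/24)]
  = 0.5185 + 0.4308 + 0.4791
  = 1.4284 bits
H(U,V) = -[(49/288)·log₂(49/288) + (7/72)·log₂(7/72) + (91/288)·log₂(91/288) + (49/576)·log₂(49/576) + (7/144)·log₂(7/144) + (91/576)·log₂(91/576) + (7/192)·log₂(7/192) + (1/48)·log₂(1/48) + (13/192)·log₂(13/192)]
  = 0.4347 + 0.3269 + 0.5252 + 0.3024 + 0.2121 + 0.4206 + 0.1742 + 0.1164 + 0.2630
  = 2.7755 bits

I(U;V) = H(U) + H(V) - H(U,V)
  = 1.3471 + 1.4284 - 2.7755
  = 0.0000 bits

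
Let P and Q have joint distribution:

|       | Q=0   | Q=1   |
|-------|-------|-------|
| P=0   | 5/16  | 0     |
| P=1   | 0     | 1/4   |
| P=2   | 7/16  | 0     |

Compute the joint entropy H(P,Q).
H(P,Q) = -Σ P(P,Q) log₂ P(P,Q), summed over the non-zero cells:
H(P,Q) = -[(5/16)·log₂(5/16) + (1/4)·log₂(1/4) + (7/16)·log₂(7/16)]
  = 0.5244 + 0.5000 + 0.5218
  = 1.5462 bits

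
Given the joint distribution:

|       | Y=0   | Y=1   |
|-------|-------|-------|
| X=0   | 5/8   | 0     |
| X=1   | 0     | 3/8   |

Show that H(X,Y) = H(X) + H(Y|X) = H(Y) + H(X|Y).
Marginal P(X) (row sums):
  P(X=0) = 5/8 + 0 = 5/8
  P(X=1) = 0 + 3/8 = 3/8
Marginal P(Y) (column sums):
  P(Y=0) = 5/8 + 0 = 5/8
  P(Y=1) = 0 + 3/8 = 3/8

Decomposition 1: H(X) + H(Y|X)
H(X) = -[(5/8)·log₂(5/8) + (3/8)·log₂(3/8)]
  = 0.4238 + 0.5306
  = 0.9544 bits
H(Y|X) = -Σ P(X,Y)·log₂ P(Y|X), where P(Y|X) = P(X,Y) / P(X)
  (cells with P(X,Y) = 0 contribute 0)
  (X=0,Y=0): P(Y|X) = (5/8)/(5/8) = 1;  -(5/8)·log₂(1) = 0.0000
  (X=1,Y=1): P(Y|X) = (3/8)/(3/8) = 1;  -(3/8)·log₂(1) = 0.0000
H(Y|X) = 0.0000 + 0.0000
  = 0.0000 bits
H(X) + H(Y|X) = 0.9544 + 0.0000 = 0.9544 bits

Decomposition 2: H(Y) + H(X|Y)
H(Y) = -[(5/8)·log₂(5/8) + (3/8)·log₂(3/8)]
  = 0.4238 + 0.5306
  = 0.9544 bits
H(X|Y) = -Σ P(X,Y)·log₂ P(X|Y), where P(X|Y) = P(X,Y) / P(Y)
  (cells with P(X,Y) = 0 contribute 0)
  (X=0,Y=0): P(X|Y) = (5/8)/(5/8) = 1;  -(5/8)·log₂(1) = 0.0000
  (X=1,Y=1): P(X|Y) = (3/8)/(3/8) = 1;  -(3/8)·log₂(1) = 0.0000
H(X|Y) = 0.0000 + 0.0000
  = 0.0000 bits
H(Y) + H(X|Y) = 0.9544 + 0.0000 = 0.9544 bits

Direct computation of the joint entropy:
H(X,Y) = -[(5/8)·log₂(5/8) + (3/8)·log₂(3/8)]
  = 0.4238 + 0.5306
  = 0.9544 bits

All three agree: H(X,Y) = 0.9544 bits ✓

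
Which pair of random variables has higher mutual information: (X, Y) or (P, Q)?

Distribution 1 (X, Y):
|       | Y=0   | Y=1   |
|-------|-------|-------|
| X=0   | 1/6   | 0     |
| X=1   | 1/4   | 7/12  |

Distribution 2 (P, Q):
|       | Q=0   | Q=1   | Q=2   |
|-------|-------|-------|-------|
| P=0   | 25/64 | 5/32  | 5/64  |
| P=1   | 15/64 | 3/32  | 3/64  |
Distribution 1 (X, Y):
Marginal P(X) (row sums):
  P(X=0) = 1/6 + 0 = 1/6
  P(X=1) = 1/4 + 7/12 = 5/6
Marginal P(Y) (column sums):
  P(Y=0) = 1/6 + 1/4 = 5/12
  P(Y=1) = 0 + 7/12 = 7/12

H(X) = -[(1/6)·log₂(1/6) + (5/6)·log₂(5/6)]
  = 0.4308 + 0.2192
  = 0.6500 bits
H(Y) = -[(5/12)·log₂(5/12) + (7/12)·log₂(7/12)]
  = 0.5263 + 0.4536
  = 0.9799 bits
H(X,Y) = -[(1/6)·log₂(1/6) + (1/4)·log₂(1/4) + (7/12)·log₂(7/12)]
  = 0.4308 + 0.5000 + 0.4536
  = 1.3844 bits

I(X;Y) = H(X) + H(Y) - H(X,Y)
  = 0.6500 + 0.9799 - 1.3844
  = 0.2455 bits

Distribution 2 (P, Q):
Marginal P(P) (row sums):
  P(P=0) = 25/64 + 5/32 + 5/64 = 5/8
  P(P=1) = 15/64 + 3/32 + 3/64 = 3/8
Marginal P(Q) (column sums):
  P(Q=0) = 25/64 + 15/64 = 5/8
  P(Q=1) = 5/32 + 3/32 = 1/4
  P(Q=2) = 5/64 + 3/64 = 1/8

H(P) = -[(5/8)·log₂(5/8) + (3/8)·log₂(3/8)]
  = 0.4238 + 0.5306
  = 0.9544 bits
H(Q) = -[(5/8)·log₂(5/8) + (1/4)·log₂(1/4) + (1/8)·log₂(1/8)]
  = 0.4238 + 0.5000 + 0.3750
  = 1.2988 bits
H(P,Q) = -[(25/64)·log₂(25/64) + (5/32)·log₂(5/32) + (5/64)·log₂(5/64) + (15/64)·log₂(15/64) + (3/32)·log₂(3/32) + (3/64)·log₂(3/64)]
  = 0.5297 + 0.4184 + 0.2873 + 0.4906 + 0.3202 + 0.2070
  = 2.2532 bits

I(P;Q) = H(P) + H(Q) - H(P,Q)
  = 0.9544 + 1.2988 - 2.2532
  = 0.0000 bits

I(X;Y) = 0.2455 bits > I(P;Q) = 0.0000 bits, so (X, Y) has the higher mutual information (stronger dependence).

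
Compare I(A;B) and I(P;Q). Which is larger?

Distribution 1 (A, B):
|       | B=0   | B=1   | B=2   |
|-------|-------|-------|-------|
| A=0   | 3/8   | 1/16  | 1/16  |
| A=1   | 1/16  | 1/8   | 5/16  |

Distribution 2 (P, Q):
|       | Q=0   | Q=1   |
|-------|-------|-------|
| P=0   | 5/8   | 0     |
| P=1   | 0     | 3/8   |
Distribution 1 (A, B):
Marginal P(A) (row sums):
  P(A=0) = 3/8 + 1/16 + 1/16 = 1/2
  P(A=1) = 1/16 + 1/8 + 5/16 = 1/2
Marginal P(B) (column sums):
  P(B=0) = 3/8 + 1/16 = 7/16
  P(B=1) = 1/16 + 1/8 = 3/16
  P(B=2) = 1/16 + 5/16 = 3/8

H(A) = -[(1/2)·log₂(1/2) + (1/2)·log₂(1/2)]
  = 0.5000 + 0.5000
  = 1.0000 bits
H(B) = -[(7/16)·log₂(7/16) + (3/16)·log₂(3/16) + (3/8)·log₂(3/8)]
  = 0.5218 + 0.4528 + 0.5306
  = 1.5052 bits
H(A,B) = -[(3/8)·log₂(3/8) + (1/16)·log₂(1/16) + (1/16)·log₂(1/16) + (1/16)·log₂(1/16) + (1/8)·log₂(1/8) + (5/16)·log₂(5/16)]
  = 0.5306 + 0.2500 + 0.2500 + 0.2500 + 0.3750 + 0.5244
  = 2.1800 bits

I(A;B) = H(A) + H(B) - H(A,B)
  = 1.0000 + 1.5052 - 2.1800
  = 0.3252 bits

Distribution 2 (P, Q):
Marginal P(P) (row sums):
  P(P=0) = 5/8 + 0 = 5/8
  P(P=1) = 0 + 3/8 = 3/8
Marginal P(Q) (column sums):
  P(Q=0) = 5/8 + 0 = 5/8
  P(Q=1) = 0 + 3/8 = 3/8

H(P) = -[(5/8)·log₂(5/8) + (3/8)·log₂(3/8)]
  = 0.4238 + 0.5306
  = 0.9544 bits
H(Q) = -[(5/8)·log₂(5/8) + (3/8)·log₂(3/8)]
  = 0.4238 + 0.5306
  = 0.9544 bits
H(P,Q) = -[(5/8)·log₂(5/8) + (3/8)·log₂(3/8)]
  = 0.4238 + 0.5306
  = 0.9544 bits

I(P;Q) = H(P) + H(Q) - H(P,Q)
  = 0.9544 + 0.9544 - 0.9544
  = 0.9544 bits

I(P;Q) = 0.9544 bits > I(A;B) = 0.3252 bits, so (P, Q) has the higher mutual information (stronger dependence).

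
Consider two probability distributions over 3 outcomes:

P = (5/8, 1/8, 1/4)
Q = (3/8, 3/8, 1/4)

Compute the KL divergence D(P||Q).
D(P||Q) = Σ P(i) log₂(P(i)/Q(i))
  i=0: (5/8) × log₂((5/8)/(3/8)) = (5/8) × log₂(5/3) = 0.4606
  i=1: (1/8) × log₂((1/8)/(3/8)) = (1/8) × log₂(1/3) = -0.1981
  i=2: (1/4) × log₂((1/4)/(1/4)) = (1/4) × log₂(1) = 0.0000
D(P||Q) = 0.4606 - 0.1981 + 0.0000
  = 0.2625 bits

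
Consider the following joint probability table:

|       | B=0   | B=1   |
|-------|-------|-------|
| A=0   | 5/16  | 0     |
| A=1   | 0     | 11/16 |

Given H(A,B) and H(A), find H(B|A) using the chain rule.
From the chain rule: H(A,B) = H(A) + H(B|A)
Therefore: H(B|A) = H(A,B) - H(A)

H(A,B) = -[(5/16)·log₂(5/16) + (11/16)·log₂(11/16)]
  = 0.5244 + 0.3716
  = 0.8960 bits
Marginal P(A) (row sums):
  P(A=0) = 5/16 + 0 = 5/16
  P(A=1) = 0 + 11/16 = 11/16
H(A) = -[(5/16)·log₂(5/16) + (11/16)·log₂(11/16)]
  = 0.5244 + 0.3716
  = 0.8960 bits

H(B|A) = 0.8960 - 0.8960 = 0.0000 bits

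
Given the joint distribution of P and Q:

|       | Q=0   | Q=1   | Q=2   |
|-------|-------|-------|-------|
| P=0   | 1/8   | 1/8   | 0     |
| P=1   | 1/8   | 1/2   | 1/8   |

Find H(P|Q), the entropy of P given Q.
Marginal P(Q) (column sums):
  P(Q=0) = 1/8 + 1/8 = 1/4
  P(Q=1) = 1/8 + 1/2 = 5/8
  P(Q=2) = 0 + 1/8 = 1/8

H(P|Q) = -Σ P(P,Q)·log₂ P(P|Q), where P(P|Q) = P(P,Q) / P(Q)
  (cells with P(P,Q) = 0 contribute 0)
  (P=0,Q=0): P(P|Q) = (1/8)/(1/4) = 1/2;  -(1/8)·log₂(1/2) = 0.1250
  (P=0,Q=1): P(P|Q) = (1/8)/(5/8) = 1/5;  -(1/8)·log₂(1/5) = 0.2902
  (P=1,Q=0): P(P|Q) = (1/8)/(1/4) = 1/2;  -(1/8)·log₂(1/2) = 0.1250
  (P=1,Q=1): P(P|Q) = (1/2)/(5/8) = 4/5;  -(1/2)·log₂(4/5) = 0.1610
  (P=1,Q=2): P(P|Q) = (1/8)/(1/8) = 1;  -(1/8)·log₂(1) = 0.0000
H(P|Q) = 0.1250 + 0.2902 + 0.1250 + 0.1610 + 0.0000
  = 0.7012 bits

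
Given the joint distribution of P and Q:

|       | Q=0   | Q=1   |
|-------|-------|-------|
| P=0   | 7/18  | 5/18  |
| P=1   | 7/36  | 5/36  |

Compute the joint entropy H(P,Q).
H(P,Q) = -Σ P(P,Q) log₂ P(P,Q), summed over the non-zero cells:
H(P,Q) = -[(7/18)·log₂(7/18) + (5/18)·log₂(5/18) + (7/36)·log₂(7/36) + (5/36)·log₂(5/36)]
  = 0.5299 + 0.5133 + 0.4594 + 0.3956
  = 1.8982 bits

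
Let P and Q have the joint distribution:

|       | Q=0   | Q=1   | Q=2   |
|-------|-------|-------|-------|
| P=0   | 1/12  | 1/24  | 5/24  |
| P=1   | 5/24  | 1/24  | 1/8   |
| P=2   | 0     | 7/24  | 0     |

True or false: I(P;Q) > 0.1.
Marginal P(P) (row sums):
  P(P=0) = 1/12 + 1/24 + 5/24 = 1/3
  P(P=1) = 5/24 + 1/24 + 1/8 = 3/8
  P(P=2) = 0 + 7/24 + 0 = 7/24
Marginal P(Q) (column sums):
  P(Q=0) = 1/12 + 5/24 + 0 = 7/24
  P(Q=1) = 1/24 + 1/24 + 7/24 = 3/8
  P(Q=2) = 5/24 + 1/8 + 0 = 1/3

H(P) = -[(1/3)·log₂(1/3) + (3/8)·log₂(3/8) + (7/24)·log₂(7/24)]
  = 0.5283 + 0.5306 + 0.5185
  = 1.5774 bits
H(Q) = -[(7/24)·log₂(7/24) + (3/8)·log₂(3/8) + (1/3)·log₂(1/3)]
  = 0.5185 + 0.5306 + 0.5283
  = 1.5774 bits
H(P,Q) = -[(1/12)·log₂(1/12) + (1/24)·log₂(1/24) + (5/24)·log₂(5/24) + (5/24)·log₂(5/24) + (1/24)·log₂(1/24) + (1/8)·log₂(1/8) + (7/24)·log₂(7/24)]
  = 0.2987 + 0.1910 + 0.4715 + 0.4715 + 0.1910 + 0.3750 + 0.5185
  = 2.5172 bits

I(P;Q) = H(P) + H(Q) - H(P,Q)
  = 1.5774 + 1.5774 - 2.5172
  = 0.6376 bits

True. I(P;Q) = 0.6376 bits, which is > 0.1 bits.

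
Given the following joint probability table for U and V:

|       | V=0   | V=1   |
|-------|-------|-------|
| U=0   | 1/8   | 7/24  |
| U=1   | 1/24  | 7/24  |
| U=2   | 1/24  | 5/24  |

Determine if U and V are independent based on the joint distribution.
Marginal P(U) (row sums):
  P(U=0) = 1/8 + 7/24 = 5/12
  P(U=1) = 1/24 + 7/24 = 1/3
  P(U=2) = 1/24 + 5/24 = 1/4
Marginal P(V) (column sums):
  P(V=0) = 1/8 + 1/24 + 1/24 = 5/24
  P(V=1) = 7/24 + 7/24 + 5/24 = 19/24

U and V are independent iff P(U=i,V=j) = P(U=i)·P(V=j) for every cell.
  P(U=0)·P(V=0) = 5/12 × 5/24 = 25/288, but P(U=0,V=0) = 1/8 ✗

No, U and V are not independent. Quantitatively, I(U;V) > 0:

H(U) = -[(5/12)·log₂(5/12) + (1/3)·log₂(1/3) + (1/4)·log₂(1/4)]
  = 0.5263 + 0.5283 + 0.5000
  = 1.5546 bits
H(V) = -[(5/24)·log₂(5/24) + (19/24)·log₂(19/24)]
  = 0.4715 + 0.2668
  = 0.7383 bits
H(U,V) = -[(1/8)·log₂(1/8) + (7/24)·log₂(7/24) + (1/24)·log₂(1/24) + (7/24)·log₂(7/24) + (1/24)·log₂(1/24) + (5/24)·log₂(5/24)]
  = 0.3750 + 0.5185 + 0.1910 + 0.5185 + 0.1910 + 0.4715
  = 2.2655 bits
I(U;V) = H(U) + H(V) - H(U,V) = 1.5546 + 0.7383 - 2.2655 = 0.0274 bits > 0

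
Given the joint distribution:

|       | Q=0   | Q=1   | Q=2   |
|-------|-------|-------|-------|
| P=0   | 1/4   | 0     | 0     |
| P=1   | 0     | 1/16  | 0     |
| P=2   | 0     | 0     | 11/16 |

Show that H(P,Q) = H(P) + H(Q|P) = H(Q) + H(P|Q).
Marginal P(P) (row sums):
  P(P=0) = 1/4 + 0 + 0 = 1/4
  P(P=1) = 0 + 1/16 + 0 = 1/16
  P(P=2) = 0 + 0 + 11/16 = 11/16
Marginal P(Q) (column sums):
  P(Q=0) = 1/4 + 0 + 0 = 1/4
  P(Q=1) = 0 + 1/16 + 0 = 1/16
  P(Q=2) = 0 + 0 + 11/16 = 11/16

Decomposition 1: H(P) + H(Q|P)
H(P) = -[(1/4)·log₂(1/4) + (1/16)·log₂(1/16) + (11/16)·log₂(11/16)]
  = 0.5000 + 0.2500 + 0.3716
  = 1.1216 bits
H(Q|P) = -Σ P(P,Q)·log₂ P(Q|P), where P(Q|P) = P(P,Q) / P(P)
  (cells with P(P,Q) = 0 contribute 0)
  (P=0,Q=0): P(Q|P) = (1/4)/(1/4) = 1;  -(1/4)·log₂(1) = 0.0000
  (P=1,Q=1): P(Q|P) = (1/16)/(1/16) = 1;  -(1/16)·log₂(1) = 0.0000
  (P=2,Q=2): P(Q|P) = (11/16)/(11/16) = 1;  -(11/16)·log₂(1) = 0.0000
H(Q|P) = 0.0000 + 0.0000 + 0.0000
  = 0.0000 bits
H(P) + H(Q|P) = 1.1216 + 0.0000 = 1.1216 bits

Decomposition 2: H(Q) + H(P|Q)
H(Q) = -[(1/4)·log₂(1/4) + (1/16)·log₂(1/16) + (11/16)·log₂(11/16)]
  = 0.5000 + 0.2500 + 0.3716
  = 1.1216 bits
H(P|Q) = -Σ P(P,Q)·log₂ P(P|Q), where P(P|Q) = P(P,Q) / P(Q)
  (cells with P(P,Q) = 0 contribute 0)
  (P=0,Q=0): P(P|Q) = (1/4)/(1/4) = 1;  -(1/4)·log₂(1) = 0.0000
  (P=1,Q=1): P(P|Q) = (1/16)/(1/16) = 1;  -(1/16)·log₂(1) = 0.0000
  (P=2,Q=2): P(P|Q) = (11/16)/(11/16) = 1;  -(11/16)·log₂(1) = 0.0000
H(P|Q) = 0.0000 + 0.0000 + 0.0000
  = 0.0000 bits
H(Q) + H(P|Q) = 1.1216 + 0.0000 = 1.1216 bits

Direct computation of the joint entropy:
H(P,Q) = -[(1/4)·log₂(1/4) + (1/16)·log₂(1/16) + (11/16)·log₂(11/16)]
  = 0.5000 + 0.2500 + 0.3716
  = 1.1216 bits

All three agree: H(P,Q) = 1.1216 bits ✓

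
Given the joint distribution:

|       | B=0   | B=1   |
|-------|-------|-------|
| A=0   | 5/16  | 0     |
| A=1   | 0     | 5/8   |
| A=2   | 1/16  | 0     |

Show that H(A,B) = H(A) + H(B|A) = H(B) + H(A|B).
Marginal P(A) (row sums):
  P(A=0) = 5/16 + 0 = 5/16
  P(A=1) = 0 + 5/8 = 5/8
  P(A=2) = 1/16 + 0 = 1/16
Marginal P(B) (column sums):
  P(B=0) = 5/16 + 0 + 1/16 = 3/8
  P(B=1) = 0 + 5/8 + 0 = 5/8

Decomposition 1: H(A) + H(B|A)
H(A) = -[(5/16)·log₂(5/16) + (5/8)·log₂(5/8) + (1/16)·log₂(1/16)]
  = 0.5244 + 0.4238 + 0.2500
  = 1.1982 bits
H(B|A) = -Σ P(A,B)·log₂ P(B|A), where P(B|A) = P(A,B) / P(A)
  (cells with P(A,B) = 0 contribute 0)
  (A=0,B=0): P(B|A) = (5/16)/(5/16) = 1;  -(5/16)·log₂(1) = 0.0000
  (A=1,B=1): P(B|A) = (5/8)/(5/8) = 1;  -(5/8)·log₂(1) = 0.0000
  (A=2,B=0): P(B|A) = (1/16)/(1/16) = 1;  -(1/16)·log₂(1) = 0.0000
H(B|A) = 0.0000 + 0.0000 + 0.0000
  = 0.0000 bits
H(A) + H(B|A) = 1.1982 + 0.0000 = 1.1982 bits

Decomposition 2: H(B) + H(A|B)
H(B) = -[(3/8)·log₂(3/8) + (5/8)·log₂(5/8)]
  = 0.5306 + 0.4238
  = 0.9544 bits
H(A|B) = -Σ P(A,B)·log₂ P(A|B), where P(A|B) = P(A,B) / P(B)
  (cells with P(A,B) = 0 contribute 0)
  (A=0,B=0): P(A|B) = (5/16)/(3/8) = 5/6;  -(5/16)·log₂(5/6) = 0.0822
  (A=1,B=1): P(A|B) = (5/8)/(5/8) = 1;  -(5/8)·log₂(1) = 0.0000
  (A=2,B=0): P(A|B) = (1/16)/(3/8) = 1/6;  -(1/16)·log₂(1/6) = 0.1616
H(A|B) = 0.0822 + 0.0000 + 0.1616
  = 0.2438 bits
H(B) + H(A|B) = 0.9544 + 0.2438 = 1.1982 bits

Direct computation of the joint entropy:
H(A,B) = -[(5/16)·log₂(5/16) + (5/8)·log₂(5/8) + (1/16)·log₂(1/16)]
  = 0.5244 + 0.4238 + 0.2500
  = 1.1982 bits

All three agree: H(A,B) = 1.1982 bits ✓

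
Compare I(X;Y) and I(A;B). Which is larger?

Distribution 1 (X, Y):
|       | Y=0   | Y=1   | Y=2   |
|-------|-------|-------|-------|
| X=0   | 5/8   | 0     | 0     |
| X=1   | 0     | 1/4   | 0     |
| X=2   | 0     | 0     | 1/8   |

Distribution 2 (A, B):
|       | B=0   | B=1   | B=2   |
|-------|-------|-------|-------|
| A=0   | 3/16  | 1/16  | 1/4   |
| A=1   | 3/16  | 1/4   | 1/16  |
Distribution 1 (X, Y):
Marginal P(X) (row sums):
  P(X=0) = 5/8 + 0 + 0 = 5/8
  P(X=1) = 0 + 1/4 + 0 = 1/4
  P(X=2) = 0 + 0 + 1/8 = 1/8
Marginal P(Y) (column sums):
  P(Y=0) = 5/8 + 0 + 0 = 5/8
  P(Y=1) = 0 + 1/4 + 0 = 1/4
  P(Y=2) = 0 + 0 + 1/8 = 1/8

H(X) = -[(5/8)·log₂(5/8) + (1/4)·log₂(1/4) + (1/8)·log₂(1/8)]
  = 0.4238 + 0.5000 + 0.3750
  = 1.2988 bits
H(Y) = -[(5/8)·log₂(5/8) + (1/4)·log₂(1/4) + (1/8)·log₂(1/8)]
  = 0.4238 + 0.5000 + 0.3750
  = 1.2988 bits
H(X,Y) = -[(5/8)·log₂(5/8) + (1/4)·log₂(1/4) + (1/8)·log₂(1/8)]
  = 0.4238 + 0.5000 + 0.3750
  = 1.2988 bits

I(X;Y) = H(X) + H(Y) - H(X,Y)
  = 1.2988 + 1.2988 - 1.2988
  = 1.2988 bits

Distribution 2 (A, B):
Marginal P(A) (row sums):
  P(A=0) = 3/16 + 1/16 + 1/4 = 1/2
  P(A=1) = 3/16 + 1/4 + 1/16 = 1/2
Marginal P(B) (column sums):
  P(B=0) = 3/16 + 3/16 = 3/8
  P(B=1) = 1/16 + 1/4 = 5/16
  P(B=2) = 1/4 + 1/16 = 5/16

H(A) = -[(1/2)·log₂(1/2) + (1/2)·log₂(1/2)]
  = 0.5000 + 0.5000
  = 1.0000 bits
H(B) = -[(3/8)·log₂(3/8) + (5/16)·log₂(5/16) + (5/16)·log₂(5/16)]
  = 0.5306 + 0.5244 + 0.5244
  = 1.5794 bits
H(A,B) = -[(3/16)·log₂(3/16) + (1/16)·log₂(1/16) + (1/4)·log₂(1/4) + (3/16)·log₂(3/16) + (1/4)·log₂(1/4) + (1/16)·log₂(1/16)]
  = 0.4528 + 0.2500 + 0.5000 + 0.4528 + 0.5000 + 0.2500
  = 2.4056 bits

I(A;B) = H(A) + H(B) - H(A,B)
  = 1.0000 + 1.5794 - 2.4056
  = 0.1738 bits

I(X;Y) = 1.2988 bits > I(A;B) = 0.1738 bits, so (X, Y) has the higher mutual information (stronger dependence).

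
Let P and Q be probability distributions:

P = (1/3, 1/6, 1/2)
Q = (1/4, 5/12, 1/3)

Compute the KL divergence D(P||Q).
D(P||Q) = Σ P(i) log₂(P(i)/Q(i))
  i=0: (1/3) × log₂((1/3)/(1/4)) = (1/3) × log₂(4/3) = 0.1383
  i=1: (1/6) × log₂((1/6)/(5/12)) = (1/6) × log₂(2/5) = -0.2203
  i=2: (1/2) × log₂((1/2)/(1/3)) = (1/2) × log₂(3/2) = 0.2925
D(P||Q) = 0.1383 - 0.2203 + 0.2925
  = 0.2105 bits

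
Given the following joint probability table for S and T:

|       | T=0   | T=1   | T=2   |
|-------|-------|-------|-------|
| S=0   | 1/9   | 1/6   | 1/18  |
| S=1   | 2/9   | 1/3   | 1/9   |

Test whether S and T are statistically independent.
Marginal P(S) (row sums):
  P(S=0) = 1/9 + 1/6 + 1/18 = 1/3
  P(S=1) = 2/9 + 1/3 + 1/9 = 2/3
Marginal P(T) (column sums):
  P(T=0) = 1/9 + 2/9 = 1/3
  P(T=1) = 1/6 + 1/3 = 1/2
  P(T=2) = 1/18 + 1/9 = 1/6

S and T are independent iff P(S=i,T=j) = P(S=i)·P(T=j) for every cell.
  P(S=0)·P(T=0) = 1/3 × 1/3 = 1/9 = P(S=0,T=0) ✓
  P(S=0)·P(T=1) = 1/3 × 1/2 = 1/6 = P(S=0,T=1) ✓
  P(S=0)·P(T=2) = 1/3 × 1/6 = 1/18 = P(S=0,T=2) ✓
  P(S=1)·P(T=0) = 2/3 × 1/3 = 2/9 = P(S=1,T=0) ✓
  P(S=1)·P(T=1) = 2/3 × 1/2 = 1/3 = P(S=1,T=1) ✓
  P(S=1)·P(T=2) = 2/3 × 1/6 = 1/9 = P(S=1,T=2) ✓

Yes, S and T are independent: every cell factors, so I(S;T) = 0 bits.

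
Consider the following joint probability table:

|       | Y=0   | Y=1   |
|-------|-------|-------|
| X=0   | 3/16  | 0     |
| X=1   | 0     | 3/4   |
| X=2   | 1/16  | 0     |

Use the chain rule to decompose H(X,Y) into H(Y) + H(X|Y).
By the chain rule: H(X,Y) = H(Y) + H(X|Y)

Marginal P(Y) (column sums):
  P(Y=0) = 3/16 + 0 + 1/16 = 1/4
  P(Y=1) = 0 + 3/4 + 0 = 3/4
H(Y) = -[(1/4)·log₂(1/4) + (3/4)·log₂(3/4)]
  = 0.5000 + 0.3113
  = 0.8113 bits
H(X|Y) = -Σ P(X,Y)·log₂ P(X|Y), where P(X|Y) = P(X,Y) / P(Y)
  (cells with P(X,Y) = 0 contribute 0)
  (X=0,Y=0): P(X|Y) = (3/16)/(1/4) = 3/4;  -(3/16)·log₂(3/4) = 0.0778
  (X=1,Y=1): P(X|Y) = (3/4)/(3/4) = 1;  -(3/4)·log₂(1) = 0.0000
  (X=2,Y=0): P(X|Y) = (1/16)/(1/4) = 1/4;  -(1/16)·log₂(1/4) = 0.1250
H(X|Y) = 0.0778 + 0.0000 + 0.1250
  = 0.2028 bits

H(X,Y) = H(Y) + H(X|Y) = 0.8113 + 0.2028 = 1.0141 bits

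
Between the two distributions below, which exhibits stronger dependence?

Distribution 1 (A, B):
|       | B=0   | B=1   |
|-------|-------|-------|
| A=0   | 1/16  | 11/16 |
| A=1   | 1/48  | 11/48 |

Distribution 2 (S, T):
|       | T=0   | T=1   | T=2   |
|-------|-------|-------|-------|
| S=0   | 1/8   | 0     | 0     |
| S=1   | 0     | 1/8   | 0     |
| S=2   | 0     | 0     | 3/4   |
Distribution 1 (A, B):
Marginal P(A) (row sums):
  P(A=0) = 1/16 + 11/16 = 3/4
  P(A=1) = 1/48 + 11/48 = 1/4
Marginal P(B) (column sums):
  P(B=0) = 1/16 + 1/48 = 1/12
  P(B=1) = 11/16 + 11/48 = 11/12

H(A) = -[(3/4)·log₂(3/4) + (1/4)·log₂(1/4)]
  = 0.3113 + 0.5000
  = 0.8113 bits
H(B) = -[(1/12)·log₂(1/12) + (11/12)·log₂(11/12)]
  = 0.2987 + 0.1151
  = 0.4138 bits
H(A,B) = -[(1/16)·log₂(1/16) + (11/16)·log₂(11/16) + (1/48)·log₂(1/48) + (11/48)·log₂(11/48)]
  = 0.2500 + 0.3716 + 0.1164 + 0.4871
  = 1.2251 bits

I(A;B) = H(A) + H(B) - H(A,B)
  = 0.8113 + 0.4138 - 1.2251
  = 0.0000 bits

Distribution 2 (S, T):
Marginal P(S) (row sums):
  P(S=0) = 1/8 + 0 + 0 = 1/8
  P(S=1) = 0 + 1/8 + 0 = 1/8
  P(S=2) = 0 + 0 + 3/4 = 3/4
Marginal P(T) (column sums):
  P(T=0) = 1/8 + 0 + 0 = 1/8
  P(T=1) = 0 + 1/8 + 0 = 1/8
  P(T=2) = 0 + 0 + 3/4 = 3/4

H(S) = -[(1/8)·log₂(1/8) + (1/8)·log₂(1/8) + (3/4)·log₂(3/4)]
  = 0.3750 + 0.3750 + 0.3113
  = 1.0613 bits
H(T) = -[(1/8)·log₂(1/8) + (1/8)·log₂(1/8) + (3/4)·log₂(3/4)]
  = 0.3750 + 0.3750 + 0.3113
  = 1.0613 bits
H(S,T) = -[(1/8)·log₂(1/8) + (1/8)·log₂(1/8) + (3/4)·log₂(3/4)]
  = 0.3750 + 0.3750 + 0.3113
  = 1.0613 bits

I(S;T) = H(S) + H(T) - H(S,T)
  = 1.0613 + 1.0613 - 1.0613
  = 1.0613 bits

I(S;T) = 1.0613 bits > I(A;B) = 0.0000 bits, so (S, T) has the higher mutual information (stronger dependence).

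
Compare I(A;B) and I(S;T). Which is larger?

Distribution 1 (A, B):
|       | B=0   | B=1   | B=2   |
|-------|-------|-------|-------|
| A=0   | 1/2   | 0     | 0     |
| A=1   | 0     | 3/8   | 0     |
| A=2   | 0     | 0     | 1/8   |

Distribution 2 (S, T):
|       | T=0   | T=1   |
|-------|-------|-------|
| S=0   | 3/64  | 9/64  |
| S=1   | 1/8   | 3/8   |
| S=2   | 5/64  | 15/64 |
Distribution 1 (A, B):
Marginal P(A) (row sums):
  P(A=0) = 1/2 + 0 + 0 = 1/2
  P(A=1) = 0 + 3/8 + 0 = 3/8
  P(A=2) = 0 + 0 + 1/8 = 1/8
Marginal P(B) (column sums):
  P(B=0) = 1/2 + 0 + 0 = 1/2
  P(B=1) = 0 + 3/8 + 0 = 3/8
  P(B=2) = 0 + 0 + 1/8 = 1/8

H(A) = -[(1/2)·log₂(1/2) + (3/8)·log₂(3/8) + (1/8)·log₂(1/8)]
  = 0.5000 + 0.5306 + 0.3750
  = 1.4056 bits
H(B) = -[(1/2)·log₂(1/2) + (3/8)·log₂(3/8) + (1/8)·log₂(1/8)]
  = 0.5000 + 0.5306 + 0.3750
  = 1.4056 bits
H(A,B) = -[(1/2)·log₂(1/2) + (3/8)·log₂(3/8) + (1/8)·log₂(1/8)]
  = 0.5000 + 0.5306 + 0.3750
  = 1.4056 bits

I(A;B) = H(A) + H(B) - H(A,B)
  = 1.4056 + 1.4056 - 1.4056
  = 1.4056 bits

Distribution 2 (S, T):
Marginal P(S) (row sums):
  P(S=0) = 3/64 + 9/64 = 3/16
  P(S=1) = 1/8 + 3/8 = 1/2
  P(S=2) = 5/64 + 15/64 = 5/16
Marginal P(T) (column sums):
  P(T=0) = 3/64 + 1/8 + 5/64 = 1/4
  P(T=1) = 9/64 + 3/8 + 15/64 = 3/4

H(S) = -[(3/16)·log₂(3/16) + (1/2)·log₂(1/2) + (5/16)·log₂(5/16)]
  = 0.4528 + 0.5000 + 0.5244
  = 1.4772 bits
H(T) = -[(1/4)·log₂(1/4) + (3/4)·log₂(3/4)]
  = 0.5000 + 0.3113
  = 0.8113 bits
H(S,T) = -[(3/64)·log₂(3/64) + (9/64)·log₂(9/64) + (1/8)·log₂(1/8) + (3/8)·log₂(3/8) + (5/64)·log₂(5/64) + (15/64)·log₂(15/64)]
  = 0.2070 + 0.3980 + 0.3750 + 0.5306 + 0.2873 + 0.4906
  = 2.2885 bits

I(S;T) = H(S) + H(T) - H(S,T)
  = 1.4772 + 0.8113 - 2.2885
  = 0.0000 bits

I(A;B) = 1.4056 bits > I(S;T) = 0.0000 bits, so (A, B) has the higher mutual information (stronger dependence).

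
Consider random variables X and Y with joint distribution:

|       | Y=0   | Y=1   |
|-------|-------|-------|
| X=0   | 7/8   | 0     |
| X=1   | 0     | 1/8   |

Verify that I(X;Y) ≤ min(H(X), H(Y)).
Marginal P(X) (row sums):
  P(X=0) = 7/8 + 0 = 7/8
  P(X=1) = 0 + 1/8 = 1/8
Marginal P(Y) (column sums):
  P(Y=0) = 7/8 + 0 = 7/8
  P(Y=1) = 0 + 1/8 = 1/8

H(X) = -[(7/8)·log₂(7/8) + (1/8)·log₂(1/8)]
  = 0.1686 + 0.3750
  = 0.5436 bits
H(Y) = -[(7/8)·log₂(7/8) + (1/8)·log₂(1/8)]
  = 0.1686 + 0.3750
  = 0.5436 bits
H(X,Y) = -[(7/8)·log₂(7/8) + (1/8)·log₂(1/8)]
  = 0.1686 + 0.3750
  = 0.5436 bits

I(X;Y) = H(X) + H(Y) - H(X,Y)
  = 0.5436 + 0.5436 - 0.5436
  = 0.5436 bits

min(H(X), H(Y)) = min(0.5436, 0.5436) = 0.5436 bits
Since 0.5436 ≤ 0.5436, the bound is satisfied ✓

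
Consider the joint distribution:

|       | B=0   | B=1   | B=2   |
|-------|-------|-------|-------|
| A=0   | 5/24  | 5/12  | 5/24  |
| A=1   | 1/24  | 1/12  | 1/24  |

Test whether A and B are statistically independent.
Marginal P(A) (row sums):
  P(A=0) = 5/24 + 5/12 + 5/24 = 5/6
  P(A=1) = 1/24 + 1/12 + 1/24 = 1/6
Marginal P(B) (column sums):
  P(B=0) = 5/24 + 1/24 = 1/4
  P(B=1) = 5/12 + 1/12 = 1/2
  P(B=2) = 5/24 + 1/24 = 1/4

A and B are independent iff P(A=i,B=j) = P(A=i)·P(B=j) for every cell.
  P(A=0)·P(B=0) = 5/6 × 1/4 = 5/24 = P(A=0,B=0) ✓
  P(A=0)·P(B=1) = 5/6 × 1/2 = 5/12 = P(A=0,B=1) ✓
  P(A=0)·P(B=2) = 5/6 × 1/4 = 5/24 = P(A=0,B=2) ✓
  P(A=1)·P(B=0) = 1/6 × 1/4 = 1/24 = P(A=1,B=0) ✓
  P(A=1)·P(B=1) = 1/6 × 1/2 = 1/12 = P(A=1,B=1) ✓
  P(A=1)·P(B=2) = 1/6 × 1/4 = 1/24 = P(A=1,B=2) ✓

Yes, A and B are independent: every cell factors, so I(A;B) = 0 bits.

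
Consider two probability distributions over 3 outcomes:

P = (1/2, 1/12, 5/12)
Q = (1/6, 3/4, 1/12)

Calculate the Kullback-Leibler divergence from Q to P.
D(P||Q) = Σ P(i) log₂(P(i)/Q(i))
  i=0: (1/2) × log₂((1/2)/(1/6)) = (1/2) × log₂(3) = 0.7925
  i=1: (1/12) × log₂((1/12)/(3/4)) = (1/12) × log₂(1/9) = -0.2642
  i=2: (5/12) × log₂((5/12)/(1/12)) = (5/12) × log₂(5) = 0.9675
D(P||Q) = 0.7925 - 0.2642 + 0.9675
  = 1.4958 bits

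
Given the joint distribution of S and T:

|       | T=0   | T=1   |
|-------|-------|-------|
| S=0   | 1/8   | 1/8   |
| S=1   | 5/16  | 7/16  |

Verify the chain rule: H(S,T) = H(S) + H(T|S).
Left side:
H(S,T) = -[(1/8)·log₂(1/8) + (1/8)·log₂(1/8) + (5/16)·log₂(5/16) + (7/16)·log₂(7/16)]
  = 0.3750 + 0.3750 + 0.5244 + 0.5218
  = 1.7962 bits

Right side:
Marginal P(S) (row sums):
  P(S=0) = 1/8 + 1/8 = 1/4
  P(S=1) = 5/16 + 7/16 = 3/4
H(S) = -[(1/4)·log₂(1/4) + (3/4)·log₂(3/4)]
  = 0.5000 + 0.3113
  = 0.8113 bits
H(T|S) = -Σ P(S,T)·log₂ P(T|S), where P(T|S) = P(S,T) / P(S)
  (S=0,T=0): P(T|S) = (1/8)/(1/4) = 1/2;  -(1/8)·log₂(1/2) = 0.1250
  (S=0,T=1): P(T|S) = (1/8)/(1/4) = 1/2;  -(1/8)·log₂(1/2) = 0.1250
  (S=1,T=0): P(T|S) = (5/16)/(3/4) = 5/12;  -(5/16)·log₂(5/12) = 0.3947
  (S=1,T=1): P(T|S) = (7/16)/(3/4) = 7/12;  -(7/16)·log₂(7/12) = 0.3402
H(T|S) = 0.1250 + 0.1250 + 0.3947 + 0.3402
  = 0.9849 bits
H(S) + H(T|S) = 0.8113 + 0.9849 = 1.7962 bits

Both sides equal 1.7962 bits, so the chain rule holds ✓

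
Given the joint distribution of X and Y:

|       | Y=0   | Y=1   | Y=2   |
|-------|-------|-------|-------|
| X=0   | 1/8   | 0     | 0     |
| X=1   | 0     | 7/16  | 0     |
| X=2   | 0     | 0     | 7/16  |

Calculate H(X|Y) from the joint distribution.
Marginal P(Y) (column sums):
  P(Y=0) = 1/8 + 0 + 0 = 1/8
  P(Y=1) = 0 + 7/16 + 0 = 7/16
  P(Y=2) = 0 + 0 + 7/16 = 7/16

H(X|Y) = -Σ P(X,Y)·log₂ P(X|Y), where P(X|Y) = P(X,Y) / P(Y)
  (cells with P(X,Y) = 0 contribute 0)
  (X=0,Y=0): P(X|Y) = (1/8)/(1/8) = 1;  -(1/8)·log₂(1) = 0.0000
  (X=1,Y=1): P(X|Y) = (7/16)/(7/16) = 1;  -(7/16)·log₂(1) = 0.0000
  (X=2,Y=2): P(X|Y) = (7/16)/(7/16) = 1;  -(7/16)·log₂(1) = 0.0000
H(X|Y) = 0.0000 + 0.0000 + 0.0000
  = 0.0000 bits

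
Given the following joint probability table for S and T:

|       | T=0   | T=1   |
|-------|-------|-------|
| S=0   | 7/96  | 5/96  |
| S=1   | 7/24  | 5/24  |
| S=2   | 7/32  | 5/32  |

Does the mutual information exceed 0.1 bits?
Marginal P(S) (row sums):
  P(S=0) = 7/96 + 5/96 = 1/8
  P(S=1) = 7/24 + 5/24 = 1/2
  P(S=2) = 7/32 + 5/32 = 3/8
Marginal P(T) (column sums):
  P(T=0) = 7/96 + 7/24 + 7/32 = 7/12
  P(T=1) = 5/96 + 5/24 + 5/32 = 5/12

H(S) = -[(1/8)·log₂(1/8) + (1/2)·log₂(1/2) + (3/8)·log₂(3/8)]
  = 0.3750 + 0.5000 + 0.5306
  = 1.4056 bits
H(T) = -[(7/12)·log₂(7/12) + (5/12)·log₂(5/12)]
  = 0.4536 + 0.5263
  = 0.9799 bits
H(S,T) = -[(7/96)·log₂(7/96) + (5/96)·log₂(5/96) + (7/24)·log₂(7/24) + (5/24)·log₂(5/24) + (7/32)·log₂(7/32) + (5/32)·log₂(5/32)]
  = 0.2755 + 0.2220 + 0.5185 + 0.4715 + 0.4796 + 0.4184
  = 2.3855 bits

I(S;T) = H(S) + H(T) - H(S,T)
  = 1.4056 + 0.9799 - 2.3855
  = 0.0000 bits

No. I(S;T) = 0.0000 bits, which is ≤ 0.1 bits.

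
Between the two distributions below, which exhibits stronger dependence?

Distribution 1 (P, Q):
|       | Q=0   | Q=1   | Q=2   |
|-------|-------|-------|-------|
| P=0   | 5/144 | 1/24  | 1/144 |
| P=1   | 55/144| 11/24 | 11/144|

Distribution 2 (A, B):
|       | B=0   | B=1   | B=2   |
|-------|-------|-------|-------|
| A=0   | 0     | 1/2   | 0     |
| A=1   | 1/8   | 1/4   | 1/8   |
Distribution 1 (P, Q):
Marginal P(P) (row sums):
  P(P=0) = 5/144 + 1/24 + 1/144 = 1/12
  P(P=1) = 55/144 + 11/24 + 11/144 = 11/12
Marginal P(Q) (column sums):
  P(Q=0) = 5/144 + 55/144 = 5/12
  P(Q=1) = 1/24 + 11/24 = 1/2
  P(Q=2) = 1/144 + 11/144 = 1/12

H(P) = -[(1/12)·log₂(1/12) + (11/12)·log₂(11/12)]
  = 0.2987 + 0.1151
  = 0.4138 bits
H(Q) = -[(5/12)·log₂(5/12) + (1/2)·log₂(1/2) + (1/12)·log₂(1/12)]
  = 0.5263 + 0.5000 + 0.2987
  = 1.3250 bits
H(P,Q) = -[(5/144)·log₂(5/144) + (1/24)·log₂(1/24) + (1/144)·log₂(1/144) + (55/144)·log₂(55/144) + (11/24)·log₂(11/24) + (11/144)·log₂(11/144)]
  = 0.1683 + 0.1910 + 0.0498 + 0.5304 + 0.5159 + 0.2834
  = 1.7388 bits

I(P;Q) = H(P) + H(Q) - H(P,Q)
  = 0.4138 + 1.3250 - 1.7388
  = 0.0000 bits

Distribution 2 (A, B):
Marginal P(A) (row sums):
  P(A=0) = 0 + 1/2 + 0 = 1/2
  P(A=1) = 1/8 + 1/4 + 1/8 = 1/2
Marginal P(B) (column sums):
  P(B=0) = 0 + 1/8 = 1/8
  P(B=1) = 1/2 + 1/4 = 3/4
  P(B=2) = 0 + 1/8 = 1/8

H(A) = -[(1/2)·log₂(1/2) + (1/2)·log₂(1/2)]
  = 0.5000 + 0.5000
  = 1.0000 bits
H(B) = -[(1/8)·log₂(1/8) + (3/4)·log₂(3/4) + (1/8)·log₂(1/8)]
  = 0.3750 + 0.3113 + 0.3750
  = 1.0613 bits
H(A,B) = -[(1/2)·log₂(1/2) + (1/8)·log₂(1/8) + (1/4)·log₂(1/4) + (1/8)·log₂(1/8)]
  = 0.5000 + 0.3750 + 0.5000 + 0.3750
  = 1.7500 bits

I(A;B) = H(A) + H(B) - H(A,B)
  = 1.0000 + 1.0613 - 1.7500
  = 0.3113 bits

I(A;B) = 0.3113 bits > I(P;Q) = 0.0000 bits, so (A, B) has the higher mutual information (stronger dependence).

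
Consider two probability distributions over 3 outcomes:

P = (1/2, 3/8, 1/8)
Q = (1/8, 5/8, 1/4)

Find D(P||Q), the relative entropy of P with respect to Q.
D(P||Q) = Σ P(i) log₂(P(i)/Q(i))
  i=0: (1/2) × log₂((1/2)/(1/8)) = (1/2) × log₂(4) = 1.0000
  i=1: (3/8) × log₂((3/8)/(5/8)) = (3/8) × log₂(3/5) = -0.2764
  i=2: (1/8) × log₂((1/8)/(1/4)) = (1/8) × log₂(1/2) = -0.1250
D(P||Q) = 1.0000 - 0.2764 - 0.1250
  = 0.5986 bits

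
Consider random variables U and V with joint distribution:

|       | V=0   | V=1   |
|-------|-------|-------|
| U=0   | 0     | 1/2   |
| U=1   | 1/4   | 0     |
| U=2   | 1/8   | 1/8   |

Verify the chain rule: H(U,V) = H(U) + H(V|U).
Left side:
H(U,V) = -[(1/2)·log₂(1/2) + (1/4)·log₂(1/4) + (1/8)·log₂(1/8) + (1/8)·log₂(1/8)]
  = 0.5000 + 0.5000 + 0.3750 + 0.3750
  = 1.7500 bits

Right side:
Marginal P(U) (row sums):
  P(U=0) = 0 + 1/2 = 1/2
  P(U=1) = 1/4 + 0 = 1/4
  P(U=2) = 1/8 + 1/8 = 1/4
H(U) = -[(1/2)·log₂(1/2) + (1/4)·log₂(1/4) + (1/4)·log₂(1/4)]
  = 0.5000 + 0.5000 + 0.5000
  = 1.5000 bits
H(V|U) = -Σ P(U,V)·log₂ P(V|U), where P(V|U) = P(U,V) / P(U)
  (cells with P(U,V) = 0 contribute 0)
  (U=0,V=1): P(V|U) = (1/2)/(1/2) = 1;  -(1/2)·log₂(1) = 0.0000
  (U=1,V=0): P(V|U) = (1/4)/(1/4) = 1;  -(1/4)·log₂(1) = 0.0000
  (U=2,V=0): P(V|U) = (1/8)/(1/4) = 1/2;  -(1/8)·log₂(1/2) = 0.1250
  (U=2,V=1): P(V|U) = (1/8)/(1/4) = 1/2;  -(1/8)·log₂(1/2) = 0.1250
H(V|U) = 0.0000 + 0.0000 + 0.1250 + 0.1250
  = 0.2500 bits
H(U) + H(V|U) = 1.5000 + 0.2500 = 1.7500 bits

Both sides equal 1.7500 bits, so the chain rule holds ✓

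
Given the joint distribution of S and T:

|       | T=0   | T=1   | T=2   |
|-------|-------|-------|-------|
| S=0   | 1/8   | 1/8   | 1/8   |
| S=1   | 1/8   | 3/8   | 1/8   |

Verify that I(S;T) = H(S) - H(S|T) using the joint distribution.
Left side, from I(S;T) = H(S) + H(T) - H(S,T):
Marginal P(S) (row sums):
  P(S=0) = 1/8 + 1/8 + 1/8 = 3/8
  P(S=1) = 1/8 + 3/8 + 1/8 = 5/8
Marginal P(T) (column sums):
  P(T=0) = 1/8 + 1/8 = 1/4
  P(T=1) = 1/8 + 3/8 = 1/2
  P(T=2) = 1/8 + 1/8 = 1/4

H(S) = -[(3/8)·log₂(3/8) + (5/8)·log₂(5/8)]
  = 0.5306 + 0.4238
  = 0.9544 bits
H(T) = -[(1/4)·log₂(1/4) + (1/2)·log₂(1/2) + (1/4)·log₂(1/4)]
  = 0.5000 + 0.5000 + 0.5000
  = 1.5000 bits
H(S,T) = -[(1/8)·log₂(1/8) + (1/8)·log₂(1/8) + (1/8)·log₂(1/8) + (1/8)·log₂(1/8) + (3/8)·log₂(3/8) + (1/8)·log₂(1/8)]
  = 0.3750 + 0.3750 + 0.3750 + 0.3750 + 0.5306 + 0.3750
  = 2.4056 bits

I(S;T) = H(S) + H(T) - H(S,T)
  = 0.9544 + 1.5000 - 2.4056
  = 0.0488 bits

Right side, with H(S|T) computed directly from the conditional probabilities:
H(S|T) = -Σ P(S,T)·log₂ P(S|T), where P(S|T) = P(S,T) / P(T)
  (S=0,T=0): P(S|T) = (1/8)/(1/4) = 1/2;  -(1/8)·log₂(1/2) = 0.1250
  (S=0,T=1): P(S|T) = (1/8)/(1/2) = 1/4;  -(1/8)·log₂(1/4) = 0.2500
  (S=0,T=2): P(S|T) = (1/8)/(1/4) = 1/2;  -(1/8)·log₂(1/2) = 0.1250
  (S=1,T=0): P(S|T) = (1/8)/(1/4) = 1/2;  -(1/8)·log₂(1/2) = 0.1250
  (S=1,T=1): P(S|T) = (3/8)/(1/2) = 3/4;  -(3/8)·log₂(3/4) = 0.1556
  (S=1,T=2): P(S|T) = (1/8)/(1/4) = 1/2;  -(1/8)·log₂(1/2) = 0.1250
H(S|T) = 0.1250 + 0.2500 + 0.1250 + 0.1250 + 0.1556 + 0.1250
  = 0.9056 bits
H(S) - H(S|T) = 0.9544 - 0.9056 = 0.0488 bits

Both sides equal 0.0488 bits, so I(S;T) = H(S) - H(S|T) ✓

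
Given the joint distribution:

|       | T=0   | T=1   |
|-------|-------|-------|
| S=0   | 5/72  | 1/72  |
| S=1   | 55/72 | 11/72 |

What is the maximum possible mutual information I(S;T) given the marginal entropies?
The upper bound on mutual information is I(S;T) ≤ min(H(S), H(T)).

Marginal P(S) (row sums):
  P(S=0) = 5/72 + 1/72 = 1/12
  P(S=1) = 55/72 + 11/72 = 11/12
Marginal P(T) (column sums):
  P(T=0) = 5/72 + 55/72 = 5/6
  P(T=1) = 1/72 + 11/72 = 1/6

H(S) = -[(1/12)·log₂(1/12) + (11/12)·log₂(11/12)]
  = 0.2987 + 0.1151
  = 0.4138 bits
H(T) = -[(5/6)·log₂(5/6) + (1/6)·log₂(1/6)]
  = 0.2192 + 0.4308
  = 0.6500 bits

Maximum possible I(S;T) = min(0.4138, 0.6500) = 0.4138 bits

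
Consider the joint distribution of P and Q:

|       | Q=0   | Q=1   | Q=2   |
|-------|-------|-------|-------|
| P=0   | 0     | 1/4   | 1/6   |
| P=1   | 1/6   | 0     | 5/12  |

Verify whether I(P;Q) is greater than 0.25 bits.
Marginal P(P) (row sums):
  P(P=0) = 0 + 1/4 + 1/6 = 5/12
  P(P=1) = 1/6 + 0 + 5/12 = 7/12
Marginal P(Q) (column sums):
  P(Q=0) = 0 + 1/6 = 1/6
  P(Q=1) = 1/4 + 0 = 1/4
  P(Q=2) = 1/6 + 5/12 = 7/12

H(P) = -[(5/12)·log₂(5/12) + (7/12)·log₂(7/12)]
  = 0.5263 + 0.4536
  = 0.9799 bits
H(Q) = -[(1/6)·log₂(1/6) + (1/4)·log₂(1/4) + (7/12)·log₂(7/12)]
  = 0.4308 + 0.5000 + 0.4536
  = 1.3844 bits
H(P,Q) = -[(1/4)·log₂(1/4) + (1/6)·log₂(1/6) + (1/6)·log₂(1/6) + (5/12)·log₂(5/12)]
  = 0.5000 + 0.4308 + 0.4308 + 0.5263
  = 1.8879 bits

I(P;Q) = H(P) + H(Q) - H(P,Q)
  = 0.9799 + 1.3844 - 1.8879
  = 0.4764 bits

Yes. I(P;Q) = 0.4764 bits, which is > 0.25 bits.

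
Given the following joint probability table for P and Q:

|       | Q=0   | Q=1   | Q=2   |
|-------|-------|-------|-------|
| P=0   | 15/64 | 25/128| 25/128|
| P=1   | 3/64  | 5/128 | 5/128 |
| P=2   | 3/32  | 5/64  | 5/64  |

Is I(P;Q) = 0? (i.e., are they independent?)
Marginal P(P) (row sums):
  P(P=0) = 15/64 + 25/128 + 25/128 = 5/8
  P(P=1) = 3/64 + 5/128 + 5/128 = 1/8
  P(P=2) = 3/32 + 5/64 + 5/64 = 1/4
Marginal P(Q) (column sums):
  P(Q=0) = 15/64 + 3/64 + 3/32 = 3/8
  P(Q=1) = 25/128 + 5/128 + 5/64 = 5/16
  P(Q=2) = 25/128 + 5/128 + 5/64 = 5/16

P and Q are independent iff P(P=i,Q=j) = P(P=i)·P(Q=j) for every cell.
  P(P=0)·P(Q=0) = 5/8 × 3/8 = 15/64 = P(P=0,Q=0) ✓
  P(P=0)·P(Q=1) = 5/8 × 5/16 = 25/128 = P(P=0,Q=1) ✓
  P(P=0)·P(Q=2) = 5/8 × 5/16 = 25/128 = P(P=0,Q=2) ✓
  P(P=1)·P(Q=0) = 1/8 × 3/8 = 3/64 = P(P=1,Q=0) ✓
  P(P=1)·P(Q=1) = 1/8 × 5/16 = 5/128 = P(P=1,Q=1) ✓
  P(P=1)·P(Q=2) = 1/8 × 5/16 = 5/128 = P(P=1,Q=2) ✓
  P(P=2)·P(Q=0) = 1/4 × 3/8 = 3/32 = P(P=2,Q=0) ✓
  P(P=2)·P(Q=1) = 1/4 × 5/16 = 5/64 = P(P=2,Q=1) ✓
  P(P=2)·P(Q=2) = 1/4 × 5/16 = 5/64 = P(P=2,Q=2) ✓

Yes, P and Q are independent: every cell factors, so I(P;Q) = 0 bits.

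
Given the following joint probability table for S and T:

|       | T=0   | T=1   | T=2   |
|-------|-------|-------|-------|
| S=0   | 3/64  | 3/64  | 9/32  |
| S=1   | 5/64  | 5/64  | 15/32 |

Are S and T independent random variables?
Marginal P(S) (row sums):
  P(S=0) = 3/64 + 3/64 + 9/32 = 3/8
  P(S=1) = 5/64 + 5/64 + 15/32 = 5/8
Marginal P(T) (column sums):
  P(T=0) = 3/64 + 5/64 = 1/8
  P(T=1) = 3/64 + 5/64 = 1/8
  P(T=2) = 9/32 + 15/32 = 3/4

S and T are independent iff P(S=i,T=j) = P(S=i)·P(T=j) for every cell.
  P(S=0)·P(T=0) = 3/8 × 1/8 = 3/64 = P(S=0,T=0) ✓
  P(S=0)·P(T=1) = 3/8 × 1/8 = 3/64 = P(S=0,T=1) ✓
  P(S=0)·P(T=2) = 3/8 × 3/4 = 9/32 = P(S=0,T=2) ✓
  P(S=1)·P(T=0) = 5/8 × 1/8 = 5/64 = P(S=1,T=0) ✓
  P(S=1)·P(T=1) = 5/8 × 1/8 = 5/64 = P(S=1,T=1) ✓
  P(S=1)·P(T=2) = 5/8 × 3/4 = 15/32 = P(S=1,T=2) ✓

Yes, S and T are independent: every cell factors, so I(S;T) = 0 bits.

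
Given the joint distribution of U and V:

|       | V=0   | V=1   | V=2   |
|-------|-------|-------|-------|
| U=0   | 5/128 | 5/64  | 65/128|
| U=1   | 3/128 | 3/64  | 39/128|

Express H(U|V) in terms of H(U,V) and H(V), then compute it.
H(U|V) = H(U,V) - H(V)

Marginal P(V) (column sums):
  P(V=0) = 5/128 + 3/128 = 1/16
  P(V=1) = 5/64 + 3/64 = 1/8
  P(V=2) = 65/128 + 39/128 = 13/16

H(U,V) = -[(5/128)·log₂(5/128) + (5/64)·log₂(5/64) + (65/128)·log₂(65/128) + (3/128)·log₂(3/128) + (3/64)·log₂(3/64) + (39/128)·log₂(39/128)]
  = 0.1827 + 0.2873 + 0.4965 + 0.1269 + 0.2070 + 0.5224
  = 1.8228 bits
H(V) = -[(1/16)·log₂(1/16) + (1/8)·log₂(1/8) + (13/16)·log₂(13/16)]
  = 0.2500 + 0.3750 + 0.2434
  = 0.8684 bits

H(U|V) = 1.8228 - 0.8684 = 0.9544 bits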